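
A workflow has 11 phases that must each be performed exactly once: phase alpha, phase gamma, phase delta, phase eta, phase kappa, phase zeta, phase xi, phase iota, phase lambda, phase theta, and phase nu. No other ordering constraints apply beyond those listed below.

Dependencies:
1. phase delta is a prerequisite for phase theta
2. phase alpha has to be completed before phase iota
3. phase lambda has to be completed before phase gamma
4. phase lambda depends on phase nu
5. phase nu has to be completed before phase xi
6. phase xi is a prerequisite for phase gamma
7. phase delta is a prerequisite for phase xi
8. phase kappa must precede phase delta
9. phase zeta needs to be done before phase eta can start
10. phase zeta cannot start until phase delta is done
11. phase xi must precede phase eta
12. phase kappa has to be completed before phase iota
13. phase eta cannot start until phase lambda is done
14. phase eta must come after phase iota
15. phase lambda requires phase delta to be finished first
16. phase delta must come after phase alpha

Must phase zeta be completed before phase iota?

No

Nothing in the constraints links phase zeta and phase iota; they are unordered relative to each other.
So phase zeta can come before phase iota or after — it is not forced.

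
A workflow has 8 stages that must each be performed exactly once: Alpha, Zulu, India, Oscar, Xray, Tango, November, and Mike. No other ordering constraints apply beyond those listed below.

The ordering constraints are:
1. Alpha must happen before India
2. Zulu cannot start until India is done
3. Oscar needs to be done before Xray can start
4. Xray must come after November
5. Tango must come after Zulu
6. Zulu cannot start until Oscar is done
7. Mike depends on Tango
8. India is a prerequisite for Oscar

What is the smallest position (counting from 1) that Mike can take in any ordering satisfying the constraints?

Working backwards through the constraints from Mike, its full set of required predecessors is Alpha, Zulu, India, Oscar, Tango — 5 of them.
With 5 mandatory predecessors, the earliest Mike can sit is position 5+1 = 6, and placing just those 5 first achieves it.

6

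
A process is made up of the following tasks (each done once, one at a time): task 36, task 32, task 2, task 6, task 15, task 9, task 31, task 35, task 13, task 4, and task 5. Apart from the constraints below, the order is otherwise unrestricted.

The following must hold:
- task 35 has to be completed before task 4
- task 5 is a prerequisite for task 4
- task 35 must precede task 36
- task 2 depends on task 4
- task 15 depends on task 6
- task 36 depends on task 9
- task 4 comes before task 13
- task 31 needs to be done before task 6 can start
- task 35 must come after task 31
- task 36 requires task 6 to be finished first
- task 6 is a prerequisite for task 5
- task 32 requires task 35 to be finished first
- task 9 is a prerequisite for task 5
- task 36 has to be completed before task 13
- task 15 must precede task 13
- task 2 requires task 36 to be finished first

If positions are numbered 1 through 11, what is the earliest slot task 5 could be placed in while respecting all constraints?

Working backwards through the constraints from task 5, its full set of required predecessors is task 6, task 9, task 31 — 3 of them.
So at minimum 3 tasks come before task 5, putting task 5 no earlier than position 4. That position is achievable by scheduling exactly those predecessors first.

4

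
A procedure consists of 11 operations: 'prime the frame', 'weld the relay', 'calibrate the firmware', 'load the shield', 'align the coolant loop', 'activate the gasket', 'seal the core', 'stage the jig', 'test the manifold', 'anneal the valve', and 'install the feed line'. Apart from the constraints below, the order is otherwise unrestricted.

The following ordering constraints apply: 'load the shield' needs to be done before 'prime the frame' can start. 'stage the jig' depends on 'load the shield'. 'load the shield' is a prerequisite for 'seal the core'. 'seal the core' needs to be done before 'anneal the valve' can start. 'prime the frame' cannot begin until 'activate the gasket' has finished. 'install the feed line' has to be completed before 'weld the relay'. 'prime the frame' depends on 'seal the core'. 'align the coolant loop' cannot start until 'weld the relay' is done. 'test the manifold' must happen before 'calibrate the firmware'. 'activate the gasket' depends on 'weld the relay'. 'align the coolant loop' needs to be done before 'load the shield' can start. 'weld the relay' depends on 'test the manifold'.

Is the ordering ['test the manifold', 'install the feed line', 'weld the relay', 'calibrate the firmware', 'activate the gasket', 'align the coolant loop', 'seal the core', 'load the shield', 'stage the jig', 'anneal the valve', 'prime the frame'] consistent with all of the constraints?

No

The sequence places 'seal the core' ahead of 'load the shield'.
But one of the constraints requires 'load the shield' before 'seal the core', so this ordering violates it.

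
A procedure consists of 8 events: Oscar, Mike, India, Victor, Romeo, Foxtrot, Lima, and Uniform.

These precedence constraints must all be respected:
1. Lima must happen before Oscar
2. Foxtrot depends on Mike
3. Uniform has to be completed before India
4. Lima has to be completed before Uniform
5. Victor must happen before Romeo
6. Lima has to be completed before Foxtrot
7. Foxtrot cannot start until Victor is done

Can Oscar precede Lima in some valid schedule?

The constraints give a chain Lima → Oscar, which forces Lima before Oscar.
So no valid ordering can have Oscar before Lima.

No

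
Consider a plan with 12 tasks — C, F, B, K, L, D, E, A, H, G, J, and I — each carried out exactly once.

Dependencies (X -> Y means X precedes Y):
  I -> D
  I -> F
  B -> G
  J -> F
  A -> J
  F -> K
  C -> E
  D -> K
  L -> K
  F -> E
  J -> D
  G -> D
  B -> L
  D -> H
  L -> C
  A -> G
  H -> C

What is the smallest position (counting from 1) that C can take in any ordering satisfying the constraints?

The tasks that are forced before C, directly or transitively, are B, L, D, A, H, G, J, I. That's 8 tasks.
With 8 mandatory predecessors, the earliest C can sit is position 8+1 = 9, and placing just those 8 first achieves it.

9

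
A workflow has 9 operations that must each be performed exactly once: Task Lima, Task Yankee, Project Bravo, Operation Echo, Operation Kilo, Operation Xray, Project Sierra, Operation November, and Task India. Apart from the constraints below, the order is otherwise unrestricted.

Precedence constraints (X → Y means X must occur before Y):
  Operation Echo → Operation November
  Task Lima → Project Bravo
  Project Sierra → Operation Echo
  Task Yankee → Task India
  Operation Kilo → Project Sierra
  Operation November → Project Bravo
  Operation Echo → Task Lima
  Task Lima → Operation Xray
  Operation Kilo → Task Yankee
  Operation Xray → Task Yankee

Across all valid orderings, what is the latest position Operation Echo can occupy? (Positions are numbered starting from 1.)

Every operation that must follow Operation Echo has to come after it. Tracing all chains starting from Operation Echo, those operations are: Task Lima, Task Yankee, Project Bravo, Operation Xray, Operation November, Task India — 6 in total.
So at least 6 operations follow Operation Echo, putting Operation Echo no later than position 3. That position is achievable by scheduling everything else first.

3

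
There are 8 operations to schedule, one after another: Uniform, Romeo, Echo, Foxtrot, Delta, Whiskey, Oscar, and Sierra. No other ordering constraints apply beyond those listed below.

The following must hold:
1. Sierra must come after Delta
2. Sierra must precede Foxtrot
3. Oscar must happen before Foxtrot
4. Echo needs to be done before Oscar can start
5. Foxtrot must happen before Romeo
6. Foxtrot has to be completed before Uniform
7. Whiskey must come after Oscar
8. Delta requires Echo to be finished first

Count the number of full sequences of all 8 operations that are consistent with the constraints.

Echo is the only operation with nothing required before it, so every ordering starts there.
Systematically extending each partial ordering one operation at a time and counting, there are 30 complete orderings.

30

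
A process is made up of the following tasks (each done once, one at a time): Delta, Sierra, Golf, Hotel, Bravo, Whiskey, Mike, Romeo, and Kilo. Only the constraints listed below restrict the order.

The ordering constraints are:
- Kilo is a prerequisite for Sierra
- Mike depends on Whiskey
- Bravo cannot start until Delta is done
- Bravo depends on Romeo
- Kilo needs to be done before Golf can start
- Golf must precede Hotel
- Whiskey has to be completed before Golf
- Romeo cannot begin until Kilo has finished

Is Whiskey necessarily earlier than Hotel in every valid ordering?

Chaining the stated constraints: Whiskey → Golf → Hotel.
So Whiskey must precede Hotel in any valid ordering.

Yes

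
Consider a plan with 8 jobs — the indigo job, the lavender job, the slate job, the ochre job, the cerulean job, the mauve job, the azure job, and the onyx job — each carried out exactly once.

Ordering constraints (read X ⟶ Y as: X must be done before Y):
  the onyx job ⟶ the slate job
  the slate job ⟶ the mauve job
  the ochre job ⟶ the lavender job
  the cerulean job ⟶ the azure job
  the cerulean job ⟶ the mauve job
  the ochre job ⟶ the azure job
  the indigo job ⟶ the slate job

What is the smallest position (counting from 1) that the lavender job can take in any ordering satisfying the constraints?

2

Working backwards through the constraints from the lavender job, its only required predecessor is the ochre job.
So at minimum 1 job comes before the lavender job, putting the lavender job no earlier than position 2. That position is achievable by scheduling exactly that predecessor first.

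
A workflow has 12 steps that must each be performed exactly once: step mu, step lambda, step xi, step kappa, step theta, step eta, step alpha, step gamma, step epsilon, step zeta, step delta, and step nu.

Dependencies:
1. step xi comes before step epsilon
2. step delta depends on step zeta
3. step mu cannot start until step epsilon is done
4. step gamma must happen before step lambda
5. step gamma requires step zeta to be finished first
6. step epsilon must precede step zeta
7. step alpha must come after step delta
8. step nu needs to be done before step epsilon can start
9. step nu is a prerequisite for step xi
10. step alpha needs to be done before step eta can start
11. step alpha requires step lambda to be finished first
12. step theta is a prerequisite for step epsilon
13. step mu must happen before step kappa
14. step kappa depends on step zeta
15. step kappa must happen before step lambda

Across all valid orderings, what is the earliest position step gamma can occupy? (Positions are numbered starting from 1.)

Working backwards through the constraints from step gamma, its full set of required predecessors is step xi, step theta, step epsilon, step zeta, step nu — 5 of them.
So at minimum 5 steps come before step gamma, putting step gamma no earlier than position 6. That position is achievable by scheduling exactly those predecessors first.

6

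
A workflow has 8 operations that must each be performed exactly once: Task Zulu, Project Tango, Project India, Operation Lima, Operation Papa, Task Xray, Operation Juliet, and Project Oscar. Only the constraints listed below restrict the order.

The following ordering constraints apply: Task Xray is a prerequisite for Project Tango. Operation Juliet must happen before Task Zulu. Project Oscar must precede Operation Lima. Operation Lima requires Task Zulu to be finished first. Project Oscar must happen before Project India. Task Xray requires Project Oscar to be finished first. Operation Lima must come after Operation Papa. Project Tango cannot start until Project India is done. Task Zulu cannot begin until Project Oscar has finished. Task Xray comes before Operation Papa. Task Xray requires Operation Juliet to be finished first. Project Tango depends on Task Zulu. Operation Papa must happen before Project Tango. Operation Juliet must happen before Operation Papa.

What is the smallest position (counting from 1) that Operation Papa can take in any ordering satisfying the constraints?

4

Every operation that must precede Operation Papa has to come before it. Tracing all chains that end at Operation Papa, those operations are: Task Xray, Operation Juliet, Project Oscar — 3 in total.
So at minimum 3 operations come before Operation Papa, putting Operation Papa no earlier than position 4. That position is achievable by scheduling exactly those predecessors first.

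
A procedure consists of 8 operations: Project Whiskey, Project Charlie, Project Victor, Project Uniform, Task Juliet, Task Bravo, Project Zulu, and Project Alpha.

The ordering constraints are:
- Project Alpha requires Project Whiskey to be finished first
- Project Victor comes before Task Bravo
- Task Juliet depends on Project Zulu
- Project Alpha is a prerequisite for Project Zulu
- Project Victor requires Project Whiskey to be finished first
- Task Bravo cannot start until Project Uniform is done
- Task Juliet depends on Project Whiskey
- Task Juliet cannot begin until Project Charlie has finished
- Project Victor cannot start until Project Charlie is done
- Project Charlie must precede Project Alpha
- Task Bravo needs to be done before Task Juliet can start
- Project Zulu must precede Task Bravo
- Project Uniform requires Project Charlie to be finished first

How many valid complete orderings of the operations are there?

27

The operations with no prerequisites are Project Whiskey, Project Charlie; any of them can be placed first.
Counting all ways to extend the partial order to a total order gives 27.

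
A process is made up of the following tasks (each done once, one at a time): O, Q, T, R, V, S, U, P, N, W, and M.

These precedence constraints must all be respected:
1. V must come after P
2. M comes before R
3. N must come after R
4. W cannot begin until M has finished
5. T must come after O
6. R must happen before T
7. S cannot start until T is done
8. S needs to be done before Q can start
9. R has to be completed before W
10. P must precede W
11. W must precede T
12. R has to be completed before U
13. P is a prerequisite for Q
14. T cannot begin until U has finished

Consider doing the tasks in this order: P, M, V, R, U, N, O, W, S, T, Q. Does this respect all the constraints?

In the proposed order, S appears before T.
But one of the constraints requires T before S, so this ordering violates it.

No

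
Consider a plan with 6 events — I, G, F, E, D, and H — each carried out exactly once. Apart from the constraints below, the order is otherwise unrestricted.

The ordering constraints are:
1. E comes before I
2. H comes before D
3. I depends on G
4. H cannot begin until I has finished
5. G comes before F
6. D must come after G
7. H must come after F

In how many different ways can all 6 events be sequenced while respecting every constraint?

5

The events with no prerequisites are G, E; any of them can be placed first.
Counting all ways to extend the partial order to a total order gives 5.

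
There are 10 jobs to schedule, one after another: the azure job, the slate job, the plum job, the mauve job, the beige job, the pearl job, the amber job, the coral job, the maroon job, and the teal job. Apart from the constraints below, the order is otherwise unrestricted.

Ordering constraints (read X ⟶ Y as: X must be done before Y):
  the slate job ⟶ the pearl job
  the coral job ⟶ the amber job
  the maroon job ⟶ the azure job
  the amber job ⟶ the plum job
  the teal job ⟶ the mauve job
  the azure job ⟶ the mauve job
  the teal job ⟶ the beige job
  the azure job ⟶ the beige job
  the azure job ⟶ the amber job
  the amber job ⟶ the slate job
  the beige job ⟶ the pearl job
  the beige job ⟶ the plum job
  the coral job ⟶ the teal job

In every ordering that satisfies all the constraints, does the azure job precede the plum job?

There is a constraint chain the azure job → the beige job → the plum job.
Hence the azure job necessarily comes before the plum job.

Yes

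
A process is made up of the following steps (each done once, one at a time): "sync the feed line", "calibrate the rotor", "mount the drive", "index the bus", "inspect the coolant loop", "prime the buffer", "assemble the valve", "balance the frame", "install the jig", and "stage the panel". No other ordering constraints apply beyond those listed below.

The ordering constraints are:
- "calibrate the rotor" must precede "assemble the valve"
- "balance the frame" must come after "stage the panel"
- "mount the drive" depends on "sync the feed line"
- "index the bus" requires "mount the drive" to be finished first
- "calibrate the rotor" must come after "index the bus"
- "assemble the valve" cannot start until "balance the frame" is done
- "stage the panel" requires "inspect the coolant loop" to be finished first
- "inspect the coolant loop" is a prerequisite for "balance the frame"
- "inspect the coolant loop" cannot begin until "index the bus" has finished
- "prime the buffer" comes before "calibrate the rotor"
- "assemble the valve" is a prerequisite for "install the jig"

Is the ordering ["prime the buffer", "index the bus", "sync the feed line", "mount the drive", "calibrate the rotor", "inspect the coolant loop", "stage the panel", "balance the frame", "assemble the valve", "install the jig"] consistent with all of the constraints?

Here "mount the drive" comes after "index the bus".
Since "mount the drive" is required before "index the bus", the ordering is invalid.

No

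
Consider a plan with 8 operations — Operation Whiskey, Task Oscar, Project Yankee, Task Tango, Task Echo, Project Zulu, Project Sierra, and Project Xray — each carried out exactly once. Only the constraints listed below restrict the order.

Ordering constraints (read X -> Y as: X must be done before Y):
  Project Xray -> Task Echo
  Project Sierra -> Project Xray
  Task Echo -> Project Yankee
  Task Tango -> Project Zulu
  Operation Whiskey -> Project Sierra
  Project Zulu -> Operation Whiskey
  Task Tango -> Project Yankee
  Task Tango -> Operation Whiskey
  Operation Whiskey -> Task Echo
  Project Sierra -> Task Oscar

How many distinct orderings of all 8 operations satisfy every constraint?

4

Task Tango is the only operation with nothing required before it, so every ordering starts there.
Enumerating by repeatedly choosing an available operation (one whose prerequisites are all placed) gives 4 distinct complete orderings.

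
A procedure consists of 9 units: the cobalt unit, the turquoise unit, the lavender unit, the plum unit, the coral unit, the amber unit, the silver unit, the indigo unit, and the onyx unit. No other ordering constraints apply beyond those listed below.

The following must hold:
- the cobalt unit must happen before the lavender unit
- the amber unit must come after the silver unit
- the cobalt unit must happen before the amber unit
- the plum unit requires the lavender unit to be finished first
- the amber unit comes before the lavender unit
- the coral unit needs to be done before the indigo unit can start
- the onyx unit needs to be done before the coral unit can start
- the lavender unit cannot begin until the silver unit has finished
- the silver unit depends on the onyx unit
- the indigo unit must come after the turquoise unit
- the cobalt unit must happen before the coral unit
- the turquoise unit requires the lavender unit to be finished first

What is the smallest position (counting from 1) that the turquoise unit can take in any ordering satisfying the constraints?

Every unit that must precede the turquoise unit has to come before it. Tracing all chains that end at the turquoise unit, those units are: the cobalt unit, the lavender unit, the amber unit, the silver unit, the onyx unit — 5 in total.
With 5 mandatory predecessors, the earliest the turquoise unit can sit is position 5+1 = 6, and placing just those 5 first achieves it.

6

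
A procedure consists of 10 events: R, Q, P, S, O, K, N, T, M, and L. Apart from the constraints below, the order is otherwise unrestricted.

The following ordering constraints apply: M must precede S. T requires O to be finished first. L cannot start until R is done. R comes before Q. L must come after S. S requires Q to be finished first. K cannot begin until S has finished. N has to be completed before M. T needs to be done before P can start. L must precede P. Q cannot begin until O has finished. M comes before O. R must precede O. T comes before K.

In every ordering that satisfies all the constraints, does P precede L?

The constraints actually force L before P (via L → P), not the other way around.
So P does not have to come before L — it cannot.

No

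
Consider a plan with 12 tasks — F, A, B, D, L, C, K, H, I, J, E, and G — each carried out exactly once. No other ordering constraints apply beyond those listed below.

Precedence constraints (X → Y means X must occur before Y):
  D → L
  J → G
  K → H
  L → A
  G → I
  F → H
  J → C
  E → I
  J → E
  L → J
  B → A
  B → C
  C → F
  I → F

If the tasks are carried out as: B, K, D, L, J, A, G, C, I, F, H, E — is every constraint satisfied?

In the proposed order, I appears before E.
That contradicts the constraint that E must precede I.

No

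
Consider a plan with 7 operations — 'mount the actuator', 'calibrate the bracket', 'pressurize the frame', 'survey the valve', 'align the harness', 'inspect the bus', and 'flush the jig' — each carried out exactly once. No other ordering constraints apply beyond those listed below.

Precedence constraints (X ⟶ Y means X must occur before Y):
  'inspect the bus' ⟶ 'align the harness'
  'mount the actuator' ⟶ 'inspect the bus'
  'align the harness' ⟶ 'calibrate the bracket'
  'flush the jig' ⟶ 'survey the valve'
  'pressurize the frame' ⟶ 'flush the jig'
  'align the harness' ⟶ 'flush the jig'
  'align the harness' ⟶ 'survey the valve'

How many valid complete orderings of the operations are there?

2 operations have no prerequisites ('mount the actuator', 'pressurize the frame'), so any of them could come first.
Counting all ways to extend the partial order to a total order gives 13.

13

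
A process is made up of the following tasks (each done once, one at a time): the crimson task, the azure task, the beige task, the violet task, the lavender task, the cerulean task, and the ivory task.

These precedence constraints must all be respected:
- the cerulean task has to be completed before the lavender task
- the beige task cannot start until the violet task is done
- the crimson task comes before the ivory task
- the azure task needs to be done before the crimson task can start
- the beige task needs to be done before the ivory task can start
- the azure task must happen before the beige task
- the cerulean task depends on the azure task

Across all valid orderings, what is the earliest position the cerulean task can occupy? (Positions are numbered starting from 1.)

2

Working backwards through the constraints from the cerulean task, its only required predecessor is the azure task.
So at minimum 1 task comes before the cerulean task, putting the cerulean task no earlier than position 2. That position is achievable by scheduling exactly that predecessor first.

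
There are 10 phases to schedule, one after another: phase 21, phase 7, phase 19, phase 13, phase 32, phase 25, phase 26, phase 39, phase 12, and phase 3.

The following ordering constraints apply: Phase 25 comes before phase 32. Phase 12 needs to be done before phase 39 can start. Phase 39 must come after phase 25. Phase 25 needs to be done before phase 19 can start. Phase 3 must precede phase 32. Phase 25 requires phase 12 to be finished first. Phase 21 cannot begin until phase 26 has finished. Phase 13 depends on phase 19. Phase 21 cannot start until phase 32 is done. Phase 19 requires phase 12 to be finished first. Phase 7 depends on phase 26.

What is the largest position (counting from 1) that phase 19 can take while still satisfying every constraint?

9

Following the constraints forward from phase 19, its only required successor is phase 13.
With 1 mandatory successor out of 10 phases total, the latest slot for phase 19 is 10−1 = 9, and it's reachable by doing all non-successors before phase 19.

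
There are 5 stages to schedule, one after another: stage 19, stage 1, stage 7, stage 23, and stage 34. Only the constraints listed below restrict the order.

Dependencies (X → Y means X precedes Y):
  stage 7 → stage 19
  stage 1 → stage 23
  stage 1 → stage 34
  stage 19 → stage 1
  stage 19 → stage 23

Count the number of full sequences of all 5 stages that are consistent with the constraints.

Only stage 7 has no prerequisites, so it must go first.
Counting all ways to extend the partial order to a total order gives 2.

2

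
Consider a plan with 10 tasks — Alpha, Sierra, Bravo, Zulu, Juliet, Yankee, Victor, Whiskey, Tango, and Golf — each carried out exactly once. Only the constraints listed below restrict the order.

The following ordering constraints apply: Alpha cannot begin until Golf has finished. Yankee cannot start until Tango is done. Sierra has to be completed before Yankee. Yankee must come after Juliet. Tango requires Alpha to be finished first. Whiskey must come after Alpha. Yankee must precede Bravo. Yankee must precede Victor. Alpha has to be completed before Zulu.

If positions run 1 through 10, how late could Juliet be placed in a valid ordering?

The tasks that are forced after Juliet, directly or by a chain of constraints, are Bravo, Yankee, Victor. That's 3 tasks.
With 3 mandatory successors out of 10 tasks total, the latest slot for Juliet is 10−3 = 7, and it's reachable by doing all non-successors before Juliet.

7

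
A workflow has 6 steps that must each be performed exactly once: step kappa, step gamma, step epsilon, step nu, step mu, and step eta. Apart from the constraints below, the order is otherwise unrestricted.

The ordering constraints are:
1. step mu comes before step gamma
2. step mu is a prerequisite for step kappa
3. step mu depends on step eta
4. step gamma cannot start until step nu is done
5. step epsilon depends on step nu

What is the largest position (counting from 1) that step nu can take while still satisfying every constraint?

Every step that must follow step nu has to come after it. Tracing all chains starting from step nu, those steps are: step gamma, step epsilon — 2 in total.
With 2 mandatory successors out of 6 steps total, the latest slot for step nu is 6−2 = 4, and it's reachable by doing all non-successors before step nu.

4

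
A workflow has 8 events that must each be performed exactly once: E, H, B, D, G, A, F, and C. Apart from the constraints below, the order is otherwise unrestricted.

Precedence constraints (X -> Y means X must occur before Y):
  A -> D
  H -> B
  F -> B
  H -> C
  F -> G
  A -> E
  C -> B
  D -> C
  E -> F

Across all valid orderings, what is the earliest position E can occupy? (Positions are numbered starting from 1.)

2

The only event forced before E (directly or transitively) is A.
With 1 mandatory predecessor, the earliest E can sit is position 1+1 = 2, and placing just that one first achieves it.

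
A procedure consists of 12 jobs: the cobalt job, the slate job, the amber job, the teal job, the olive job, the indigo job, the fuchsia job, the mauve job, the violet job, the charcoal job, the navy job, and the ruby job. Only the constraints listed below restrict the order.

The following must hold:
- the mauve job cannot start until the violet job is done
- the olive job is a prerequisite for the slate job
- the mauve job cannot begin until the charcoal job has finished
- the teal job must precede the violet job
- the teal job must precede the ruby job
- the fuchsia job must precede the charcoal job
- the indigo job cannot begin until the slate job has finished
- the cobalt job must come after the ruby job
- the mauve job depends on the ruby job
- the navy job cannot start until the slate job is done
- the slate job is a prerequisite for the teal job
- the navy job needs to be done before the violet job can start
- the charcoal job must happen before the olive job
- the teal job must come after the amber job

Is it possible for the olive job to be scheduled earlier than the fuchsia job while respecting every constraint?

Following the fuchsia job → the charcoal job → the olive job, the fuchsia job must precede the olive job in every valid ordering.
So no valid ordering can have the olive job before the fuchsia job.

No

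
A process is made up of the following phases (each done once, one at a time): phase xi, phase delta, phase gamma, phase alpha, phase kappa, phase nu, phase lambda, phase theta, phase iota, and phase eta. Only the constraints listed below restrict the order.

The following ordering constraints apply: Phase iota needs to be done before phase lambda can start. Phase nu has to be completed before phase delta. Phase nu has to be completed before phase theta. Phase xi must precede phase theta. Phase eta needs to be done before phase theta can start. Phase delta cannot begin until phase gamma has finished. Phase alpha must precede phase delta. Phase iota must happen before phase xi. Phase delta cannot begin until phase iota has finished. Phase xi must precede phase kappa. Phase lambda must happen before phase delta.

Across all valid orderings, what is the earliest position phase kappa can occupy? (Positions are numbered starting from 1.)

3

The phases that are forced before phase kappa, directly or transitively, are phase xi, phase iota. That's 2 phases.
With 2 mandatory predecessors, the earliest phase kappa can sit is position 2+1 = 3, and placing just those 2 first achieves it.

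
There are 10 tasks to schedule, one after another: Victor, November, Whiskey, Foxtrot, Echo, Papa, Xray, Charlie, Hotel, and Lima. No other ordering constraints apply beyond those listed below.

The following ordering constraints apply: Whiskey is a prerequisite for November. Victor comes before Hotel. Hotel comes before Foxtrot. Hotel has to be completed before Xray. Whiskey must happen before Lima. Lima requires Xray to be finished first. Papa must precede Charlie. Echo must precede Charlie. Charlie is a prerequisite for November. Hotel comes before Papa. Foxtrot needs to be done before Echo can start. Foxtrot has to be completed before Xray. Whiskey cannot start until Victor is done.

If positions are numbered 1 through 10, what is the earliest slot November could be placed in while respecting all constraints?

Working backwards through the constraints from November, its full set of required predecessors is Victor, Whiskey, Foxtrot, Echo, Papa, Charlie, Hotel — 7 of them.
So at minimum 7 tasks come before November, putting November no earlier than position 8. That position is achievable by scheduling exactly those predecessors first.

8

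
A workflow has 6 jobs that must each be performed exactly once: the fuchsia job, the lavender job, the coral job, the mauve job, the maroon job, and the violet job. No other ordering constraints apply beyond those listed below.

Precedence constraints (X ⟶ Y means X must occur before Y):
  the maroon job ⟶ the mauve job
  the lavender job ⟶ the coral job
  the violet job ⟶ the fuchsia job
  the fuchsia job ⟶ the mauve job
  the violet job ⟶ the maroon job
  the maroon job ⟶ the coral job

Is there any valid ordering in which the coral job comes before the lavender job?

No

There is a dependency chain the lavender job → the coral job, so the coral job always comes after the lavender job.
So no valid ordering can have the coral job before the lavender job.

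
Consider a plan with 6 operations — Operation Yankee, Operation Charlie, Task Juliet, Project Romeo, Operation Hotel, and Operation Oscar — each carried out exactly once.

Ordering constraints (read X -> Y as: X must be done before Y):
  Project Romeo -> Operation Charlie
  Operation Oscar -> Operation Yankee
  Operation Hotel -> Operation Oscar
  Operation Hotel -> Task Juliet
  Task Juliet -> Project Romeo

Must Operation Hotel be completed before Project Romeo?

Chaining the stated constraints: Operation Hotel → Task Juliet → Project Romeo.
Hence Operation Hotel necessarily comes before Project Romeo.

Yes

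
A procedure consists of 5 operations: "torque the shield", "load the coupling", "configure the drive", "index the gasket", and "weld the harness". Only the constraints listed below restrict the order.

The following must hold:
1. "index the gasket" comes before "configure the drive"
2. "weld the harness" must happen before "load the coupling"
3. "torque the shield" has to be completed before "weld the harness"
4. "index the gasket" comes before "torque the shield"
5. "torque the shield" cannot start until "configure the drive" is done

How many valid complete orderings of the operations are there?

Only "index the gasket" has no prerequisites, so it must go first.
Every operation is then forced in turn, so only 1 complete ordering is consistent with the constraints.

1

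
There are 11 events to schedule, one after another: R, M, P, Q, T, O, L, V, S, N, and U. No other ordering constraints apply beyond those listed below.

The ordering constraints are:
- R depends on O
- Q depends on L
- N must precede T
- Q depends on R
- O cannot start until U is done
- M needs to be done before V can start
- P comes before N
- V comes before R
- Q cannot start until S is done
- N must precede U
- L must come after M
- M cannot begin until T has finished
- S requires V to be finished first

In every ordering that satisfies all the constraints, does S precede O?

S and O are not related by any chain of constraints.
There exist valid orderings with O before S, so S is not required to come first.

No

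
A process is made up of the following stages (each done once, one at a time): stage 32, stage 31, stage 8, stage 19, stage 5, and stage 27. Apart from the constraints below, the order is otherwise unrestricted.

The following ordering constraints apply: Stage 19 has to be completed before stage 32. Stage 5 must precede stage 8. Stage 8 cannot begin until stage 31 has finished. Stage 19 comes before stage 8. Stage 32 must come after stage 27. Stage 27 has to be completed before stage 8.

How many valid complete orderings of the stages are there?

64

4 stages have no prerequisites (stage 31, stage 19, stage 5, stage 27), so any of them could come first.
Counting all ways to extend the partial order to a total order gives 64.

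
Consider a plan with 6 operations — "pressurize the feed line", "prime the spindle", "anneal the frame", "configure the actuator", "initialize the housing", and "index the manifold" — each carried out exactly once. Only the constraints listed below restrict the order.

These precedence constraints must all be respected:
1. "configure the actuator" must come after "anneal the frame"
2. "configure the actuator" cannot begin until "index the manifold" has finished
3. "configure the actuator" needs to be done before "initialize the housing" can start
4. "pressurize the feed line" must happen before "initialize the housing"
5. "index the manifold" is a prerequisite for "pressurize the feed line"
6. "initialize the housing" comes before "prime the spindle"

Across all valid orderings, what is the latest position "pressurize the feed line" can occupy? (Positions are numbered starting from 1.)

Following every chain forward from "pressurize the feed line", the operations that must come later are "prime the spindle", "initialize the housing" — 2 of them.
With 2 mandatory successors out of 6 operations total, the latest slot for "pressurize the feed line" is 6−2 = 4, and it's reachable by doing all non-successors before "pressurize the feed line".

4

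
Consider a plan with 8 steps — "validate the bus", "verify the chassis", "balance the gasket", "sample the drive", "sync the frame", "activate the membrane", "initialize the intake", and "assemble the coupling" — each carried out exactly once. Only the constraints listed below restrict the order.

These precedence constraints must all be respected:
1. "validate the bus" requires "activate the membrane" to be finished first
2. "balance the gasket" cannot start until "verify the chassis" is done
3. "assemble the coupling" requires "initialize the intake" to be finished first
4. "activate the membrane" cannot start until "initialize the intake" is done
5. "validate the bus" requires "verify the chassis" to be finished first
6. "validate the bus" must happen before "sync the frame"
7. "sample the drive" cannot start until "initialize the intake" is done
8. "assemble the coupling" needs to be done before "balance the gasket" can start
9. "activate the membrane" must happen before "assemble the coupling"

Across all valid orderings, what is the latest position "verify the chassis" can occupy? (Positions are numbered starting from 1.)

Following every chain forward from "verify the chassis", the steps that must come later are "validate the bus", "balance the gasket", "sync the frame" — 3 of them.
With 3 mandatory successors out of 8 steps total, the latest slot for "verify the chassis" is 8−3 = 5, and it's reachable by doing all non-successors before "verify the chassis".

5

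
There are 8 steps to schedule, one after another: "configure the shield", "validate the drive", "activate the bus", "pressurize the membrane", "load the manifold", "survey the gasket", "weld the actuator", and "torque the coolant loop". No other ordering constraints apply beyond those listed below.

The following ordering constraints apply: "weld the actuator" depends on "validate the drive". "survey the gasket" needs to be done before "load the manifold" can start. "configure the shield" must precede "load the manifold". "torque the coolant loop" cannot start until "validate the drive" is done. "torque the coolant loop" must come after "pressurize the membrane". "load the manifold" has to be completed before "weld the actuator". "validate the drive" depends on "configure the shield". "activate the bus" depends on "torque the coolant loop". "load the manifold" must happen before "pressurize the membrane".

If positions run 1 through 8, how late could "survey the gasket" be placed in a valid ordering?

The steps that are forced after "survey the gasket", directly or by a chain of constraints, are "activate the bus", "pressurize the membrane", "load the manifold", "weld the actuator", "torque the coolant loop". That's 5 steps.
So at least 5 steps follow "survey the gasket", putting "survey the gasket" no later than position 3. That position is achievable by scheduling everything else first.

3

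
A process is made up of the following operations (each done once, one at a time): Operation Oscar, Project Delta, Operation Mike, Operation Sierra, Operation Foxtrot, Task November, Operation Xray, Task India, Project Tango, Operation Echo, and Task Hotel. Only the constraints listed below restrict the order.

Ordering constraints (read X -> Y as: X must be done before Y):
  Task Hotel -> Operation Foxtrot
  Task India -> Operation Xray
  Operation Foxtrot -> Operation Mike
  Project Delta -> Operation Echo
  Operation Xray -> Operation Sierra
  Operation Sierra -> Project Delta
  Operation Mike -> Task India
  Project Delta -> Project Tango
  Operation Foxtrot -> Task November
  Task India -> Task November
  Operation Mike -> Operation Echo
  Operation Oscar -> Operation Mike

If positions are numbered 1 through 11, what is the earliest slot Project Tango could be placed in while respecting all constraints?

9

Every operation that must precede Project Tango has to come before it. Tracing all chains that end at Project Tango, those operations are: Operation Oscar, Project Delta, Operation Mike, Operation Sierra, Operation Foxtrot, Operation Xray, Task India, Task Hotel — 8 in total.
So at minimum 8 operations come before Project Tango, putting Project Tango no earlier than position 9. That position is achievable by scheduling exactly those predecessors first.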